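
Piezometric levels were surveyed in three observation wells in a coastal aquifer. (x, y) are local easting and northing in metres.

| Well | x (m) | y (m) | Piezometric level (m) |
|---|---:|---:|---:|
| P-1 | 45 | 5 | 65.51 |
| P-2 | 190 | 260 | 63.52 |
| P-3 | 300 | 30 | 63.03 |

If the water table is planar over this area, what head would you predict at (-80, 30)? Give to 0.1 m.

Three-point gradient (reference P-1): Δ to P-2 = (145, 255, -1.99), Δ to P-3 = (255, 25, -2.48).
∂h/∂x = -0.009489, ∂h/∂y = -0.002408 (det = -61400).
h(-80, 30) = 65.51 + (-0.009489)·(-125) + (-0.002408)·(25) = 65.51 +1.186 -0.060 = 66.636 m.

66.6 m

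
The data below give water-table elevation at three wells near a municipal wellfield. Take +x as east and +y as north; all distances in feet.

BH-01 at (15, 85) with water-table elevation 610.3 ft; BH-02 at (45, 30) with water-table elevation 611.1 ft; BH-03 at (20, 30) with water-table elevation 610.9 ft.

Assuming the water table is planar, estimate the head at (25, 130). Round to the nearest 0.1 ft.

609.9 ft

Differences from BH-01: to BH-02 (Δx, Δy, Δh) = (30, -55, +0.8); to BH-03 = (5, -55, +0.6).
Solve a·Δx + b·Δy = Δh: det = 30·(-55) − 5·(-55) = -1375.
∂h/∂x = [(+0.8)·(-55) − (+0.6)·(-55)] / -1375 = +0.008000
∂h/∂y = [30·(+0.6) − 5·(+0.8)] / -1375 = -0.01018
h(25, 130) = 610.3 + (+0.008000)·(10) + (-0.01018)·(45) = 610.3 +0.080 -0.458 = 609.922 ft.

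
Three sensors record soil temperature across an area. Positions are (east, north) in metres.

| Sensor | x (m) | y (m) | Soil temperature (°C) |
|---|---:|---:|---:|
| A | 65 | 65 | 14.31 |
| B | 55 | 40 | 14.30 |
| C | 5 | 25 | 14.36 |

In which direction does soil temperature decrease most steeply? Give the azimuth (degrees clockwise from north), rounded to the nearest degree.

With T = a·x + b·y + c and A as origin, the differences give:
  (-10)·a + (-25)·b = -0.01
  (-60)·a + (-40)·b = +0.05
Eliminate b (×(-40) and ×(-25), subtract): -1100·a = 1.650 → a = ∂T/∂x = -0.001500
Back-substitute: b = ∂T/∂y = +0.0010000.
Steepest decrease is along −∇f: components (+0.001500 E, -0.0010000 N).
Azimuth = atan2(+0.001500, -0.0010000) = 123.7° ≈ 124°.

124°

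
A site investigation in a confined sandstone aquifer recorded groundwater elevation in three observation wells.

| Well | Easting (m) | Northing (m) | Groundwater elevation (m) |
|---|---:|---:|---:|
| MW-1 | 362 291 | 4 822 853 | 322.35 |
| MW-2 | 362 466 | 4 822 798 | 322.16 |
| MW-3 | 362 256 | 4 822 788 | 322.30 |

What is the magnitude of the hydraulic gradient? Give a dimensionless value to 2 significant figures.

Taking MW-1 as reference: MW-2−MW-1 = (175, -55, -0.19); MW-3−MW-1 = (-35, -65, -0.05).
Determinant of the coordinate differences = 175·(-65) − (-35)·(-55) = -13300.
∂h/∂x = [(-0.19)·(-65) − (-0.05)·(-55)] / -13300 = -0.0007218
∂h/∂y = [175·(-0.05) − (-35)·(-0.19)] / -13300 = +0.001158
|∇h| = √(-0.0007218² + 0.001158²) = 0.001365

0.0014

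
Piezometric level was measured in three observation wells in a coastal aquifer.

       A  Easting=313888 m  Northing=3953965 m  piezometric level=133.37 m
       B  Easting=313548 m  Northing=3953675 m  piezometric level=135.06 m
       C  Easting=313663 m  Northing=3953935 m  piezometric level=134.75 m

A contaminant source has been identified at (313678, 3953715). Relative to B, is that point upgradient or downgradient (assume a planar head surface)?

downgradient

Taking A as reference: B−A = (-340, -290, +1.69); C−A = (-225, -30, +1.38).
Determinant of the coordinate differences = (-340)·(-30) − (-225)·(-290) = -55050.
∂h/∂x = [(+1.69)·(-30) − (+1.38)·(-290)] / -55050 = -0.006349
∂h/∂y = [(-340)·(+1.38) − (-225)·(+1.69)] / -55050 = +0.001616
Head at (313678, 3953715) = 133.37 + (-0.006349)·(-210) + (+0.001616)·(-250) = 134.30 m.
That is lower than the 135.06 m at B, so the point is downgradient.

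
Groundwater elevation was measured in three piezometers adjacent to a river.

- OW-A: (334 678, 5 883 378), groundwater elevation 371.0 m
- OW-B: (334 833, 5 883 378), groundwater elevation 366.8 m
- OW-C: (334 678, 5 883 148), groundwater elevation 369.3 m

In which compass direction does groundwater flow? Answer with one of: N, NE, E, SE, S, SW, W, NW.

E

∂h/∂x = (366.8 − 371.0) / (334833 − 334678) = -0.02710
∂h/∂y = (369.3 − 371.0) / (5883148 − 5883378) = +0.007391
Flow = −∇h = (+0.02710 east, -0.007391 north), which points east.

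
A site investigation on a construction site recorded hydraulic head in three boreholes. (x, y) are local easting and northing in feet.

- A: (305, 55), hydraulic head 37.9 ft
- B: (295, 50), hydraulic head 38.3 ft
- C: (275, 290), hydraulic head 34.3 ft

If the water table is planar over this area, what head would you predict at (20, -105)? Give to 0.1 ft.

49.6 ft

Differences from A: to B (Δx, Δy, Δh) = (-10, -5, +0.4); to C = (-30, 235, -3.6).
Solve a·Δx + b·Δy = Δh: det = (-10)·235 − (-30)·(-5) = -2500.
∂h/∂x = [(+0.4)·235 − (-3.6)·(-5)] / -2500 = -0.03040
∂h/∂y = [(-10)·(-3.6) − (-30)·(+0.4)] / -2500 = -0.01920
h(20, -105) = 37.9 + (-0.03040)·(-285) + (-0.01920)·(-160) = 37.9 +8.664 +3.072 = 49.636 ft.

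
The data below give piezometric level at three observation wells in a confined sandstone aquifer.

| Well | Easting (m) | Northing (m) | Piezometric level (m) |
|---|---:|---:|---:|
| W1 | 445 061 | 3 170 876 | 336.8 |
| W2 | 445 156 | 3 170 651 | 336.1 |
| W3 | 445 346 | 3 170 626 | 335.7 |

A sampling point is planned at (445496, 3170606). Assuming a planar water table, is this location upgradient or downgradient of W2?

downgradient

Differences from W1: to W2 (Δx, Δy, Δh) = (95, -225, -0.7); to W3 = (285, -250, -1.1).
Determinant of the coordinate differences = 95·(-250) − 285·(-225) = 40375.
∂h/∂x = [(-0.7)·(-250) − (-1.1)·(-225)] / 40375 = -0.001796
∂h/∂y = [95·(-1.1) − 285·(-0.7)] / 40375 = +0.002353
Head at (445496, 3170606) = 336.8 + (-0.001796)·(435) + (+0.002353)·(-270) = 335.38 m.
That is lower than the 336.1 m at W2, so the point is downgradient.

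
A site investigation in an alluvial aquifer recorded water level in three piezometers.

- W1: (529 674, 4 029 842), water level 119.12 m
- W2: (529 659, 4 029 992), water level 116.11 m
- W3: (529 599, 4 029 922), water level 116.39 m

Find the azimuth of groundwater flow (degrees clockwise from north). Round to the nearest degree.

318°

Differences from W1: to W2 (Δx, Δy, Δh) = (-15, 150, -3.01); to W3 = (-75, 80, -2.73).
Determinant of the coordinate differences = (-15)·80 − (-75)·150 = 10050.
∂h/∂x = [(-3.01)·80 − (-2.73)·150] / 10050 = +0.01679
∂h/∂y = [(-15)·(-2.73) − (-75)·(-3.01)] / 10050 = -0.01839
Flow direction (−∇h) has components (-0.01679 E, +0.01839 N).
Azimuth = atan2(E, N) = atan2(-0.01679, +0.01839) = 317.6° ≈ 318°.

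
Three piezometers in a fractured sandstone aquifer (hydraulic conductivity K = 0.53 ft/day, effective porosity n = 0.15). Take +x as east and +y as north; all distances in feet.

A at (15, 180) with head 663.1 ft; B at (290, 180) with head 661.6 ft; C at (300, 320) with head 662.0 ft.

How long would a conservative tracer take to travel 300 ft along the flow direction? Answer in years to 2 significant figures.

Taking A as reference: B−A = (275, 0, -1.5); C−A = (285, 140, -1.1).
Solve a·Δx + b·Δy = Δh: det = 275·140 − 285·0 = 38500.
∂h/∂x = [(-1.5)·140 − (-1.1)·0] / 38500 = -0.005455
∂h/∂y = [275·(-1.1) − 285·(-1.5)] / 38500 = +0.003247
|∇h| = √(-0.005455² + 0.003247²) = 0.006348
Seepage velocity v = K·i/n = 0.53 × 0.006348 / 0.15 = 0.02243 ft/day.
t = 300 / 0.02243 = 1.337e+04 days = 36.6 years.

37 years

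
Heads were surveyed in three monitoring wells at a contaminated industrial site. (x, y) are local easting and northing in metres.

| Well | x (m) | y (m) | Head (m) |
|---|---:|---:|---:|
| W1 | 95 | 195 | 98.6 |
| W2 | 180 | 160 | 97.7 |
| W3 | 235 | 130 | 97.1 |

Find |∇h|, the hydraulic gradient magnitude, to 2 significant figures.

0.0099

Taking W1 as reference: W2−W1 = (85, -35, -0.9); W3−W1 = (140, -65, -1.5).
Determinant of the coordinate differences = 85·(-65) − 140·(-35) = -625.
∂h/∂x = [(-0.9)·(-65) − (-1.5)·(-35)] / -625 = -0.009600
∂h/∂y = [85·(-1.5) − 140·(-0.9)] / -625 = +0.002400
|∇h| = √(-0.009600² + 0.002400²) = 0.009895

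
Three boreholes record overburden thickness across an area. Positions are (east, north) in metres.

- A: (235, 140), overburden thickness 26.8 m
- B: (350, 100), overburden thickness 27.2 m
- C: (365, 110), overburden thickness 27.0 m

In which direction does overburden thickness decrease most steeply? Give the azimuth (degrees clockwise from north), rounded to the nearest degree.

Three-point gradient (reference A): Δ to B = (115, -40, +0.4), Δ to C = (130, -30, +0.2).
∂d/∂x = -0.002286, ∂d/∂y = -0.01657 (det = 1750).
Steepest decrease is along −∇f: components (+0.002286 E, +0.01657 N).
Azimuth = atan2(+0.002286, +0.01657) = 7.9° ≈ 008°.

008°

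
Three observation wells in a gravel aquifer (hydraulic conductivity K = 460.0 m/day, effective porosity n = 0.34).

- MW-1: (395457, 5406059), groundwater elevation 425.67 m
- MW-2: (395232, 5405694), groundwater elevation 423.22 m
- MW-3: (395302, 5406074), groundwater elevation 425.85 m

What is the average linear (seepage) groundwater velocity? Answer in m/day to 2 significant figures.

9.5 m/day

With h = a·x + b·y + c and MW-1 as origin, the differences give:
  (-225)·a + (-365)·b = -2.45
  (-155)·a + 15·b = +0.18
Eliminate b (×15 and ×(-365), subtract): -59950·a = 28.950 → a = ∂h/∂x = -0.0004829
Back-substitute: b = ∂h/∂y = +0.007010.
|∇h| = √(-0.0004829² + 0.007010²) = 0.007027
Seepage velocity v = K·i/n = 460.0 × 0.007027 / 0.34 = 9.507 m/day.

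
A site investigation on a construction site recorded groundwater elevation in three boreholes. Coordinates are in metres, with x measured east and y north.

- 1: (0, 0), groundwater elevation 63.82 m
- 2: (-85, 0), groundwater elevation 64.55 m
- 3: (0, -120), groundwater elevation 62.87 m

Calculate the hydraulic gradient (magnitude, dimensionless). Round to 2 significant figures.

0.012

∂h/∂x = (64.55 − 63.82) / (-85 − 0) = -0.008588
∂h/∂y = (62.87 − 63.82) / (-120 − 0) = +0.007917
|∇h| = √(-0.008588² + 0.007917²) = 0.01168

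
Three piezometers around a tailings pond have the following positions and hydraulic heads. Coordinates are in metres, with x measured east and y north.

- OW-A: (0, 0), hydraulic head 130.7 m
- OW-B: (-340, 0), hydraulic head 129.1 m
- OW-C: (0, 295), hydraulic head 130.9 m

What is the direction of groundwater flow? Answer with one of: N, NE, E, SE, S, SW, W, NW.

∂h/∂x = (129.1 − 130.7) / (-340 − 0) = +0.004706
∂h/∂y = (130.9 − 130.7) / (295 − 0) = +0.0006780
Flow = −∇h = (-0.004706 east, -0.0006780 north), which points west.

W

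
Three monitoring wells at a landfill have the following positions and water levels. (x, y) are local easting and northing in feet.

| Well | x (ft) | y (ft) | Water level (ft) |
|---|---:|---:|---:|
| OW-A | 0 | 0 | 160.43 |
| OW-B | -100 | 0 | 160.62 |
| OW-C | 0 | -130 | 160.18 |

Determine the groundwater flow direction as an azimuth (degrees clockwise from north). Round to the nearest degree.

135°

∂h/∂x = (160.62 − 160.43) / (-100 − 0) = -0.001900
∂h/∂y = (160.18 − 160.43) / (-130 − 0) = +0.001923
Flow direction (−∇h) has components (+0.001900 E, -0.001923 N).
Azimuth = atan2(E, N) = atan2(+0.001900, -0.001923) = 135.3° ≈ 135°.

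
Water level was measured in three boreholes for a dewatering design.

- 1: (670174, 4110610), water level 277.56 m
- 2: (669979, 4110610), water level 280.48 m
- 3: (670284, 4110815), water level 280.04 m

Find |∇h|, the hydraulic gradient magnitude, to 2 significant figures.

0.025

With h = a·x + b·y + c and 1 as origin, the differences give:
  (-195)·a + 0·b = +2.92
  110·a + 205·b = +2.48
Eliminate b (×205 and ×0, subtract): -39975·a = 598.600 → a = ∂h/∂x = -0.01497
Back-substitute: b = ∂h/∂y = +0.02013.
|∇h| = √(-0.01497² + 0.02013²) = 0.02509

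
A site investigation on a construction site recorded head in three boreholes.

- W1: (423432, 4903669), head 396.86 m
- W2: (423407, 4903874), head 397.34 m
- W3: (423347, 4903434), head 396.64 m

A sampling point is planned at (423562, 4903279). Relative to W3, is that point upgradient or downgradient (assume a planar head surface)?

downgradient

Taking W1 as reference: W2−W1 = (-25, 205, +0.48); W3−W1 = (-85, -235, -0.22).
Solve a·Δx + b·Δy = Δh: det = (-25)·(-235) − (-85)·205 = 23300.
∂h/∂x = [(+0.48)·(-235) − (-0.22)·205] / 23300 = -0.002906
∂h/∂y = [(-25)·(-0.22) − (-85)·(+0.48)] / 23300 = +0.001987
Head at (423562, 4903279) = 396.86 + (-0.002906)·(130) + (+0.001987)·(-390) = 395.71 m.
That is lower than the 396.64 m at W3, so the point is downgradient.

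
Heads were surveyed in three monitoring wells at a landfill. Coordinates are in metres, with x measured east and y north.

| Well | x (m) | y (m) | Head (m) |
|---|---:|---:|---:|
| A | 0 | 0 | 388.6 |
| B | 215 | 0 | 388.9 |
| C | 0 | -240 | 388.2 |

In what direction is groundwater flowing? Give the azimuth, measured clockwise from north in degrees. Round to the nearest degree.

220°

∂h/∂x = (388.9 − 388.6) / (215 − 0) = +0.001395
∂h/∂y = (388.2 − 388.6) / (-240 − 0) = +0.001667
Flow direction (−∇h) has components (-0.001395 E, -0.001667 N).
Azimuth = atan2(E, N) = atan2(-0.001395, -0.001667) = 219.9° ≈ 220°.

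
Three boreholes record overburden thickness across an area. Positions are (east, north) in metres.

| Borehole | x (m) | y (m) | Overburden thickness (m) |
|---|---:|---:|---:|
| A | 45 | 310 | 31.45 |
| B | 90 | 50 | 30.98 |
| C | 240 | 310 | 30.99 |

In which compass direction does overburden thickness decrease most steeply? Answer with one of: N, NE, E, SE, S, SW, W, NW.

SE

Taking A as reference: B−A = (45, -260, -0.47); C−A = (195, 0, -0.46).
Determinant of the coordinate differences = 45·0 − 195·(-260) = 50700.
∂d/∂x = [(-0.47)·0 − (-0.46)·(-260)] / 50700 = -0.002359
∂d/∂y = [45·(-0.46) − 195·(-0.47)] / 50700 = +0.001399
Steepest decrease is along −∇f = (+0.002359 E, -0.001399 N) → southeast.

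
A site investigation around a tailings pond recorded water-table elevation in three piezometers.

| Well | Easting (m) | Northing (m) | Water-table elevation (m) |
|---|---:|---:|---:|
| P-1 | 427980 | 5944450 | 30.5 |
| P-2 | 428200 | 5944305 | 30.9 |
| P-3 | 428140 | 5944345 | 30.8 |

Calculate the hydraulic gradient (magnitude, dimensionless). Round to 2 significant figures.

0.025

Three-point gradient (reference P-1): Δ to P-2 = (220, -145, +0.4), Δ to P-3 = (160, -105, +0.3).
∂h/∂x = +0.01500, ∂h/∂y = +0.02000 (det = 100).
|∇h| = √(0.01500² + 0.02000²) = 0.025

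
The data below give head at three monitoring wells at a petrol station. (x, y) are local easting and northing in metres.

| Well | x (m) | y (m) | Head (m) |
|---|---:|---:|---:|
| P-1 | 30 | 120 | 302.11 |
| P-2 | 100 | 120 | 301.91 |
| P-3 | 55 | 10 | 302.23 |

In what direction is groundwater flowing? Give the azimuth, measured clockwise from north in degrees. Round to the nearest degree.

059°

Taking P-1 as reference: P-2−P-1 = (70, 0, -0.20); P-3−P-1 = (25, -110, +0.12).
Solve a·Δx + b·Δy = Δh: det = 70·(-110) − 25·0 = -7700.
∂h/∂x = [(-0.20)·(-110) − (+0.12)·0] / -7700 = -0.002857
∂h/∂y = [70·(+0.12) − 25·(-0.20)] / -7700 = -0.001740
Flow direction (−∇h) has components (+0.002857 E, +0.001740 N).
Azimuth = atan2(E, N) = atan2(+0.002857, +0.001740) = 58.7° ≈ 059°.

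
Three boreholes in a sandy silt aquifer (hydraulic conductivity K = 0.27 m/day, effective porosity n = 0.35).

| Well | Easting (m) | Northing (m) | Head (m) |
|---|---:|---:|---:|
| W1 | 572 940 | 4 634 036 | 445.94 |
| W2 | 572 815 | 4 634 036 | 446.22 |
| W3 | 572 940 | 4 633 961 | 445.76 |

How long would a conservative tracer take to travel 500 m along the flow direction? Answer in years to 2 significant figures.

∂h/∂x = (446.22 − 445.94) / (572815 − 572940) = -0.002240
∂h/∂y = (445.76 − 445.94) / (4633961 − 4634036) = +0.002400
|∇h| = √(-0.002240² + 0.002400²) = 0.003283
Seepage velocity v = K·i/n = 0.27 × 0.003283 / 0.35 = 0.002533 m/day.
t = 500 / 0.002533 = 1.974e+05 days = 540 years.

540 years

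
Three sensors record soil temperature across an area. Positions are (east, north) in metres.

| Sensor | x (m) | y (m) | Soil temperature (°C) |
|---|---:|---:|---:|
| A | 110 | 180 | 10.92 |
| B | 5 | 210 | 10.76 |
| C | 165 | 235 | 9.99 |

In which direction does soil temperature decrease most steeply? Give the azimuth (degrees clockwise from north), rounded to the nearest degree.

Differences from A: to B (Δx, Δy, Δh) = (-105, 30, -0.16); to C = (55, 55, -0.93).
Determinant of the coordinate differences = (-105)·55 − 55·30 = -7425.
∂T/∂x = [(-0.16)·55 − (-0.93)·30] / -7425 = -0.002572
∂T/∂y = [(-105)·(-0.93) − 55·(-0.16)] / -7425 = -0.01434
Steepest decrease is along −∇f: components (+0.002572 E, +0.01434 N).
Azimuth = atan2(+0.002572, +0.01434) = 10.2° ≈ 010°.

010°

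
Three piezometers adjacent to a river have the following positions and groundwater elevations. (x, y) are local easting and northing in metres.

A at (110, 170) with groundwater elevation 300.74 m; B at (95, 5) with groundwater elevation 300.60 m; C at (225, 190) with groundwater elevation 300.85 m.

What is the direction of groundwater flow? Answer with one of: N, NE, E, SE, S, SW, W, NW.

Differences from A: to B (Δx, Δy, Δh) = (-15, -165, -0.14); to C = (115, 20, +0.11).
Determinant of the coordinate differences = (-15)·20 − 115·(-165) = 18675.
∂h/∂x = [(-0.14)·20 − (+0.11)·(-165)] / 18675 = +0.0008220
∂h/∂y = [(-15)·(+0.11) − 115·(-0.14)] / 18675 = +0.0007738
Flow = −∇h = (-0.0008220 east, -0.0007738 north), which points southwest.

SW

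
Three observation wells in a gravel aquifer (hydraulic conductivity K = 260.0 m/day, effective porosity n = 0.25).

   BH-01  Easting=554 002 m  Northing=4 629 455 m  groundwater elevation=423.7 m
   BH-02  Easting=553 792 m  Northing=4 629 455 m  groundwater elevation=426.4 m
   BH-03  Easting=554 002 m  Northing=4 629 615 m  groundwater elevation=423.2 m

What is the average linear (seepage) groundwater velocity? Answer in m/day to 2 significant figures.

14 m/day

∂h/∂x = (426.4 − 423.7) / (553792 − 554002) = -0.01286
∂h/∂y = (423.2 − 423.7) / (4629615 − 4629455) = -0.003125
|∇h| = √(-0.01286² + -0.003125²) = 0.01323
Seepage velocity v = K·i/n = 260.0 × 0.01323 / 0.25 = 13.76 m/day.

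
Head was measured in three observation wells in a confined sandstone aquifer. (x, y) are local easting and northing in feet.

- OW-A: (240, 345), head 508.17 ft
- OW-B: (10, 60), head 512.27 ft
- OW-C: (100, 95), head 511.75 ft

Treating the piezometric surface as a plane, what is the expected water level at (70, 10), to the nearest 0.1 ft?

513.0 ft

With h = a·x + b·y + c and OW-A as origin, the differences give:
  (-230)·a + (-285)·b = +4.10
  (-140)·a + (-250)·b = +3.58
Eliminate b (×(-250) and ×(-285), subtract): 17600·a = -4.700 → a = ∂h/∂x = -0.0002670
Back-substitute: b = ∂h/∂y = -0.01417.
h(70, 10) = 508.17 + (-0.0002670)·(-170) + (-0.01417)·(-335) = 508.17 +0.045 +4.747 = 512.962 ft.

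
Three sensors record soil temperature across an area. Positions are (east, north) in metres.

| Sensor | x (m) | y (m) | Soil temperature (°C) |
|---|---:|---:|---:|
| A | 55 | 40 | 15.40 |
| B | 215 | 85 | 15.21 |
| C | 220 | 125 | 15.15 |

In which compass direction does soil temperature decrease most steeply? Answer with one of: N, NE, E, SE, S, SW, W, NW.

With T = a·x + b·y + c and A as origin, the differences give:
  160·a + 45·b = -0.19
  165·a + 85·b = -0.25
Eliminate b (×85 and ×45, subtract): 6175·a = -4.900 → a = ∂T/∂x = -0.0007935
Back-substitute: b = ∂T/∂y = -0.001401.
Steepest decrease is along −∇f = (+0.0007935 E, +0.001401 N) → northeast.

NE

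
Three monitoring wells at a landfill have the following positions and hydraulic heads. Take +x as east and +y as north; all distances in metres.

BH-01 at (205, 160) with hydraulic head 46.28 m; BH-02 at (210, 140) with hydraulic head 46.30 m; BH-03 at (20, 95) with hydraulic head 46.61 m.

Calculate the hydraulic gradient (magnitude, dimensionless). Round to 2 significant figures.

Differences from BH-01: to BH-02 (Δx, Δy, Δh) = (5, -20, +0.02); to BH-03 = (-185, -65, +0.33).
Determinant of the coordinate differences = 5·(-65) − (-185)·(-20) = -4025.
∂h/∂x = [(+0.02)·(-65) − (+0.33)·(-20)] / -4025 = -0.001317
∂h/∂y = [5·(+0.33) − (-185)·(+0.02)] / -4025 = -0.001329
|∇h| = √(-0.001317² + -0.001329²) = 0.001871

0.0019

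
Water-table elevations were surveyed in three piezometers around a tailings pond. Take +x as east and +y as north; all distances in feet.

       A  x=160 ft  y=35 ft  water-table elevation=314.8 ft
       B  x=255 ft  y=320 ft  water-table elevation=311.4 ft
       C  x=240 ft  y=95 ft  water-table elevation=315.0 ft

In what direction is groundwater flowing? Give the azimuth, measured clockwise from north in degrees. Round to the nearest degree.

318°

Differences from A: to B (Δx, Δy, Δh) = (95, 285, -3.4); to C = (80, 60, +0.2).
Determinant of the coordinate differences = 95·60 − 80·285 = -17100.
∂h/∂x = [(-3.4)·60 − (+0.2)·285] / -17100 = +0.01526
∂h/∂y = [95·(+0.2) − 80·(-3.4)] / -17100 = -0.01702
Flow direction (−∇h) has components (-0.01526 E, +0.01702 N).
Azimuth = atan2(E, N) = atan2(-0.01526, +0.01702) = 318.1° ≈ 318°.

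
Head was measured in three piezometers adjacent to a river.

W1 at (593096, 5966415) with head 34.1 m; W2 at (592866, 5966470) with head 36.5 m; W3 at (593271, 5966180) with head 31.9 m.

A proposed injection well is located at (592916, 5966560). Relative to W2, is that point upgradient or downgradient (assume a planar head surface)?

Differences from W1: to W2 (Δx, Δy, Δh) = (-230, 55, +2.4); to W3 = (175, -235, -2.2).
Solve a·Δx + b·Δy = Δh: det = (-230)·(-235) − 175·55 = 44425.
∂h/∂x = [(+2.4)·(-235) − (-2.2)·55] / 44425 = -0.009972
∂h/∂y = [(-230)·(-2.2) − 175·(+2.4)] / 44425 = +0.001936
Head at (592916, 5966560) = 34.1 + (-0.009972)·(-180) + (+0.001936)·(145) = 36.18 m.
That is lower than the 36.5 m at W2, so the point is downgradient.

downgradient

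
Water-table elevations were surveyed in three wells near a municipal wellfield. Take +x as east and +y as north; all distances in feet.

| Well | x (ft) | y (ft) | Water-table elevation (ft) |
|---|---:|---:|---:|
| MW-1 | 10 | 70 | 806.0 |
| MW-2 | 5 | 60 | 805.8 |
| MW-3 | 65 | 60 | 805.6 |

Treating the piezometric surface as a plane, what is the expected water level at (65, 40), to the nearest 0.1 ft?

With h = a·x + b·y + c and MW-1 as origin, the differences give:
  (-5)·a + (-10)·b = -0.2
  55·a + (-10)·b = -0.4
Eliminate b (×(-10) and ×(-10), subtract): 600·a = -2.00 → a = ∂h/∂x = -0.003333
Back-substitute: b = ∂h/∂y = +0.02167.
h(65, 40) = 806.0 + (-0.003333)·(55) + (+0.02167)·(-30) = 806.0 -0.183 -0.650 = 805.167 ft.

805.2 ft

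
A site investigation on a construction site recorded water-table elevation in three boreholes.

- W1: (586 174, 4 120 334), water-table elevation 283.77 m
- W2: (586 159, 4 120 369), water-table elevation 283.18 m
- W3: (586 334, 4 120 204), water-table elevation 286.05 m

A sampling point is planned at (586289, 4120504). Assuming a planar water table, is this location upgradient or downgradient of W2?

With h = a·x + b·y + c and W1 as origin, the differences give:
  (-15)·a + 35·b = -0.59
  160·a + (-130)·b = +2.28
Eliminate b (×(-130) and ×35, subtract): -3650·a = -3.100 → a = ∂h/∂x = +0.0008493
Back-substitute: b = ∂h/∂y = -0.01649.
Head at (586289, 4120504) = 283.77 + (+0.0008493)·(115) + (-0.01649)·(170) = 281.06 m.
That is lower than the 283.18 m at W2, so the point is downgradient.

downgradient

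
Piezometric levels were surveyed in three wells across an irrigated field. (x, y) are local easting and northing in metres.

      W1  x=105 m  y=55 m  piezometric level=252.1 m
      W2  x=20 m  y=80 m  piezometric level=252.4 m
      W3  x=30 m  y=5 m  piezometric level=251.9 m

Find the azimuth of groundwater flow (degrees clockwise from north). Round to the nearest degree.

166°

Three-point gradient (reference W1): Δ to W2 = (-85, 25, +0.3), Δ to W3 = (-75, -50, -0.2).
∂h/∂x = -0.001633, ∂h/∂y = +0.006449 (det = 6125).
Flow direction (−∇h) has components (+0.001633 E, -0.006449 N).
Azimuth = atan2(E, N) = atan2(+0.001633, -0.006449) = 165.8° ≈ 166°.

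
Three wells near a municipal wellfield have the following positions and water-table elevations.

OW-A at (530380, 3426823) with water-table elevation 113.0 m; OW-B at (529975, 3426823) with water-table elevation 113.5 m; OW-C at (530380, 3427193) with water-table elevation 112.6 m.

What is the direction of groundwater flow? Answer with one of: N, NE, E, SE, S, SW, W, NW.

∂h/∂x = (113.5 − 113.0) / (529975 − 530380) = -0.001235
∂h/∂y = (112.6 − 113.0) / (3427193 − 3426823) = -0.001081
Flow = −∇h = (+0.001235 east, +0.001081 north), which points northeast.

NE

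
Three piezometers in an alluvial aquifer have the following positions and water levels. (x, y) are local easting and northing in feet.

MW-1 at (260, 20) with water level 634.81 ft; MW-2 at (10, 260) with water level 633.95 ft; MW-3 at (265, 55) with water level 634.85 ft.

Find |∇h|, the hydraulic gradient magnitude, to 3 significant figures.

Differences from MW-1: to MW-2 (Δx, Δy, Δh) = (-250, 240, -0.86); to MW-3 = (5, 35, +0.04).
Solve a·Δx + b·Δy = Δh: det = (-250)·35 − 5·240 = -9950.
∂h/∂x = [(-0.86)·35 − (+0.04)·240] / -9950 = +0.003990
∂h/∂y = [(-250)·(+0.04) − 5·(-0.86)] / -9950 = +0.0005729
|∇h| = √(0.003990² + 0.0005729²) = 0.004031

0.00403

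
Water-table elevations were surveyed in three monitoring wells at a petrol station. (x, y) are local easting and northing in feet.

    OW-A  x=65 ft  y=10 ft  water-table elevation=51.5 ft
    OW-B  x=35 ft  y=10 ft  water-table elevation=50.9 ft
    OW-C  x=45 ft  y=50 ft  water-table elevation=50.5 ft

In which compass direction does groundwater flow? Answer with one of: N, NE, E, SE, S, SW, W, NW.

NW

Differences from OW-A: to OW-B (Δx, Δy, Δh) = (-30, 0, -0.6); to OW-C = (-20, 40, -1.0).
Determinant of the coordinate differences = (-30)·40 − (-20)·0 = -1200.
∂h/∂x = [(-0.6)·40 − (-1.0)·0] / -1200 = +0.02000
∂h/∂y = [(-30)·(-1.0) − (-20)·(-0.6)] / -1200 = -0.01500
Flow = −∇h = (-0.02000 east, +0.01500 north), which points northwest.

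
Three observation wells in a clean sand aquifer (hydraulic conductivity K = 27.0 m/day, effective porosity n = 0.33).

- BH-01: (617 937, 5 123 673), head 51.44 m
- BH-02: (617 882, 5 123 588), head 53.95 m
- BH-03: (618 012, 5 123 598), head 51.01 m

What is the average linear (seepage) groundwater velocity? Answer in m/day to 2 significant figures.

Differences from BH-01: to BH-02 (Δx, Δy, Δh) = (-55, -85, +2.51); to BH-03 = (75, -75, -0.43).
Determinant of the coordinate differences = (-55)·(-75) − 75·(-85) = 10500.
∂h/∂x = [(+2.51)·(-75) − (-0.43)·(-85)] / 10500 = -0.02141
∂h/∂y = [(-55)·(-0.43) − 75·(+2.51)] / 10500 = -0.01568
|∇h| = √(-0.02141² + -0.01568²) = 0.02654
Seepage velocity v = K·i/n = 27.0 × 0.02654 / 0.33 = 2.171 m/day.

2.2 m/day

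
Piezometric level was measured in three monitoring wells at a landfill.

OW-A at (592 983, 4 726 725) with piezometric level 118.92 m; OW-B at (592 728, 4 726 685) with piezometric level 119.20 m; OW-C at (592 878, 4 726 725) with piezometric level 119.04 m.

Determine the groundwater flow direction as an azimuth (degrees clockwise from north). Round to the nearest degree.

104°

With h = a·x + b·y + c and OW-A as origin, the differences give:
  (-255)·a + (-40)·b = +0.28
  (-105)·a + 0·b = +0.12
Eliminate b (×0 and ×(-40), subtract): -4200·a = 4.800 → a = ∂h/∂x = -0.001143
Back-substitute: b = ∂h/∂y = +0.0002857.
Flow direction (−∇h) has components (+0.001143 E, -0.0002857 N).
Azimuth = atan2(E, N) = atan2(+0.001143, -0.0002857) = 104.0° ≈ 104°.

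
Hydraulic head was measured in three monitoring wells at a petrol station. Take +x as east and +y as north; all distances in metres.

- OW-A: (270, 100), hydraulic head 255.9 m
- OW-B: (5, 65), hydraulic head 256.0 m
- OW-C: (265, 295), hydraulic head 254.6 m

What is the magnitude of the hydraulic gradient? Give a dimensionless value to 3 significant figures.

0.00667

With h = a·x + b·y + c and OW-A as origin, the differences give:
  (-265)·a + (-35)·b = +0.1
  (-5)·a + 195·b = -1.3
Eliminate b (×195 and ×(-35), subtract): -51850·a = -26.00 → a = ∂h/∂x = +0.0005014
Back-substitute: b = ∂h/∂y = -0.006654.
|∇h| = √(0.0005014² + -0.006654²) = 0.006673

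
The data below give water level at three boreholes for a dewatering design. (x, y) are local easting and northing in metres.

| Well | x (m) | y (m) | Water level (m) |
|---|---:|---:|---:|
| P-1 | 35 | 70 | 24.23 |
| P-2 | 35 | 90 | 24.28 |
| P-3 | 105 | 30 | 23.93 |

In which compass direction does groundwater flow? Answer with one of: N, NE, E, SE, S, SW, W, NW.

SE

With h = a·x + b·y + c and P-1 as origin, the differences give:
  0·a + 20·b = +0.05
  70·a + (-40)·b = -0.30
Eliminate b (×(-40) and ×20, subtract): -1400·a = 4.000 → a = ∂h/∂x = -0.002857
Back-substitute: b = ∂h/∂y = +0.002500.
Flow = −∇h = (+0.002857 east, -0.002500 north), which points southeast.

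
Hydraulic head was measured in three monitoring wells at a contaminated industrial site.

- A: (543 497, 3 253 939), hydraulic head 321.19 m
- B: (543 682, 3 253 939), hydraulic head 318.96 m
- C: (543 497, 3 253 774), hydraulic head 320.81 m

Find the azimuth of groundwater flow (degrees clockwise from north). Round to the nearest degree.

101°

∂h/∂x = (318.96 − 321.19) / (543682 − 543497) = -0.01205
∂h/∂y = (320.81 − 321.19) / (3253774 − 3253939) = +0.002303
Flow direction (−∇h) has components (+0.01205 E, -0.002303 N).
Azimuth = atan2(E, N) = atan2(+0.01205, -0.002303) = 100.8° ≈ 101°.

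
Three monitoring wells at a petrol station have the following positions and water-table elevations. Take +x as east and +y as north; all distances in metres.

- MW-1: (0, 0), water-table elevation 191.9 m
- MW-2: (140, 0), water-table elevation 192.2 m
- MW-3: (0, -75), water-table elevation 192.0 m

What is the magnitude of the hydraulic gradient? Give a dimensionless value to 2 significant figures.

0.0025

∂h/∂x = (192.2 − 191.9) / (140 − 0) = +0.002143
∂h/∂y = (192.0 − 191.9) / (-75 − 0) = -0.001333
|∇h| = √(0.002143² + -0.001333²) = 0.002524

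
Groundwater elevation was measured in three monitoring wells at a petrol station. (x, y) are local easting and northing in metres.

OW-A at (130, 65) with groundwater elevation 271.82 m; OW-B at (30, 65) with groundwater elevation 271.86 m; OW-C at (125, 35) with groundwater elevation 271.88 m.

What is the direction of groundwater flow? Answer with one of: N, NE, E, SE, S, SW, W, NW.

N

Differences from OW-A: to OW-B (Δx, Δy, Δh) = (-100, 0, +0.04); to OW-C = (-5, -30, +0.06).
Solve a·Δx + b·Δy = Δh: det = (-100)·(-30) − (-5)·0 = 3000.
∂h/∂x = [(+0.04)·(-30) − (+0.06)·0] / 3000 = -0.0004000
∂h/∂y = [(-100)·(+0.06) − (-5)·(+0.04)] / 3000 = -0.001933
Flow = −∇h = (+0.0004000 east, +0.001933 north), which points north.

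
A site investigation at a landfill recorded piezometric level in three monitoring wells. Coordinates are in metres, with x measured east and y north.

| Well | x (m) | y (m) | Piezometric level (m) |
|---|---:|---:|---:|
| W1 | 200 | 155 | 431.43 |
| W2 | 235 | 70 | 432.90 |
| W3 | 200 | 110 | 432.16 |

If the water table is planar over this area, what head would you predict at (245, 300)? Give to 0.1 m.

429.2 m

Differences from W1: to W2 (Δx, Δy, Δh) = (35, -85, +1.47); to W3 = (0, -45, +0.73).
Solve a·Δx + b·Δy = Δh: det = 35·(-45) − 0·(-85) = -1575.
∂h/∂x = [(+1.47)·(-45) − (+0.73)·(-85)] / -1575 = +0.002603
∂h/∂y = [35·(+0.73) − 0·(+1.47)] / -1575 = -0.01622
h(245, 300) = 431.43 + (+0.002603)·(45) + (-0.01622)·(145) = 431.43 +0.117 -2.352 = 429.195 m.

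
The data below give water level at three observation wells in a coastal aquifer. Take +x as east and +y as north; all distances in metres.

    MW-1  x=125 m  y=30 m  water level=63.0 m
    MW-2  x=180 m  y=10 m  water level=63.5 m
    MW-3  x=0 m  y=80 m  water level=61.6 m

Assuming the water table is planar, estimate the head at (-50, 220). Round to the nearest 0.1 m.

Three-point gradient (reference MW-1): Δ to MW-2 = (55, -20, +0.5), Δ to MW-3 = (-125, 50, -1.4).
∂h/∂x = -0.01200, ∂h/∂y = -0.05800 (det = 250).
h(-50, 220) = 63.0 + (-0.01200)·(-175) + (-0.05800)·(190) = 63.0 +2.100 -11.020 = 54.080 m.

54.1 m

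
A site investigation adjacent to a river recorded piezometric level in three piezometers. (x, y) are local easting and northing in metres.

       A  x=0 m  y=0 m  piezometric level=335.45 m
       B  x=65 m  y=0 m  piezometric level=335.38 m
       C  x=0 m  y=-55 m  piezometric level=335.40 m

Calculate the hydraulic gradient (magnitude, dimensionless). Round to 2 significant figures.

∂h/∂x = (335.38 − 335.45) / (65 − 0) = -0.001077
∂h/∂y = (335.40 − 335.45) / (-55 − 0) = +0.0009091
|∇h| = √(-0.001077² + 0.0009091²) = 0.001409

0.0014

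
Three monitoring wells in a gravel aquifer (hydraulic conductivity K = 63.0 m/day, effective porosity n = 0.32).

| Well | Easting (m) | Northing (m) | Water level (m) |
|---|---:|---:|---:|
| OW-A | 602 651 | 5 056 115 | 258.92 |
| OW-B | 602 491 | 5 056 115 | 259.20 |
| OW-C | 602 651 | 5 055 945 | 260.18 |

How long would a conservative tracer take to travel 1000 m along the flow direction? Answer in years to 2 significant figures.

∂h/∂x = (259.20 − 258.92) / (602491 − 602651) = -0.001750
∂h/∂y = (260.18 − 258.92) / (5055945 − 5056115) = -0.007412
|∇h| = √(-0.001750² + -0.007412²) = 0.007616
Seepage velocity v = K·i/n = 63.0 × 0.007616 / 0.32 = 1.499 m/day.
t = 1000 / 1.499 = 667.1 days = 1.83 years.

1.8 years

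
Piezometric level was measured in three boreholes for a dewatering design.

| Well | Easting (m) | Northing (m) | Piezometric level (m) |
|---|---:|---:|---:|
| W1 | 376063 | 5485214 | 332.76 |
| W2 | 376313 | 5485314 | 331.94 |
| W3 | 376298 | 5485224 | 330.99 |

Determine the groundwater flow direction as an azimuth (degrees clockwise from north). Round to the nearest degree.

146°

With h = a·x + b·y + c and W1 as origin, the differences give:
  250·a + 100·b = -0.82
  235·a + 10·b = -1.77
Eliminate b (×10 and ×100, subtract): -21000·a = 168.800 → a = ∂h/∂x = -0.008038
Back-substitute: b = ∂h/∂y = +0.01190.
Flow direction (−∇h) has components (+0.008038 E, -0.01190 N).
Azimuth = atan2(E, N) = atan2(+0.008038, -0.01190) = 146.0° ≈ 146°.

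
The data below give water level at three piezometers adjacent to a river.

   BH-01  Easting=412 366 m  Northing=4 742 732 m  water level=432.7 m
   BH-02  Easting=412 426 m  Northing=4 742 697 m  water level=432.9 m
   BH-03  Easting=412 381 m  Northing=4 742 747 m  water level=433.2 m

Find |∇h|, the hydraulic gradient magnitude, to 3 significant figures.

0.0238

With h = a·x + b·y + c and BH-01 as origin, the differences give:
  60·a + (-35)·b = +0.2
  15·a + 15·b = +0.5
Eliminate b (×15 and ×(-35), subtract): 1425·a = 20.50 → a = ∂h/∂x = +0.01439
Back-substitute: b = ∂h/∂y = +0.01895.
|∇h| = √(0.01439² + 0.01895²) = 0.02379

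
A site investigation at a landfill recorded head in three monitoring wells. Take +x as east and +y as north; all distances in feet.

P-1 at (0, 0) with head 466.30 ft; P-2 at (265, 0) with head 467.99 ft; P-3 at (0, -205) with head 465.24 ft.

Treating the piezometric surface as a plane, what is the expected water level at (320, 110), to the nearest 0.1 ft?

468.9 ft

∂h/∂x = (467.99 − 466.30) / (265 − 0) = +0.006377
∂h/∂y = (465.24 − 466.30) / (-205 − 0) = +0.005171
h(320, 110) = 466.30 + (+0.006377)·(320) + (+0.005171)·(110) = 466.30 +2.041 +0.569 = 468.910 ft.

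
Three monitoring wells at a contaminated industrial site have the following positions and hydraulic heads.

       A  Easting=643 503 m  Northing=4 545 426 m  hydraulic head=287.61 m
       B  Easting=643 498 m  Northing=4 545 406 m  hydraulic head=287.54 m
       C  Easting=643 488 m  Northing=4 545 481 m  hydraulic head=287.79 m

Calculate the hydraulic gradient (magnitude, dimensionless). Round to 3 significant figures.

With h = a·x + b·y + c and A as origin, the differences give:
  (-5)·a + (-20)·b = -0.07
  (-15)·a + 55·b = +0.18
Eliminate b (×55 and ×(-20), subtract): -575·a = -0.250 → a = ∂h/∂x = +0.0004348
Back-substitute: b = ∂h/∂y = +0.003391.
|∇h| = √(0.0004348² + 0.003391²) = 0.003419

0.00342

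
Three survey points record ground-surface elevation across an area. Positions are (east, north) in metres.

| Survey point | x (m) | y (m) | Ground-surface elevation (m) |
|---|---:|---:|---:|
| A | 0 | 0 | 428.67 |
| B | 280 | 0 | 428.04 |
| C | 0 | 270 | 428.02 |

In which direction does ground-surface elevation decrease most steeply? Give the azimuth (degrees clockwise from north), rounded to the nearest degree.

043°

∂z/∂x = (428.04 − 428.67) / (280 − 0) = -0.002250
∂z/∂y = (428.02 − 428.67) / (270 − 0) = -0.002407
Steepest decrease is along −∇f: components (+0.002250 E, +0.002407 N).
Azimuth = atan2(+0.002250, +0.002407) = 43.1° ≈ 043°.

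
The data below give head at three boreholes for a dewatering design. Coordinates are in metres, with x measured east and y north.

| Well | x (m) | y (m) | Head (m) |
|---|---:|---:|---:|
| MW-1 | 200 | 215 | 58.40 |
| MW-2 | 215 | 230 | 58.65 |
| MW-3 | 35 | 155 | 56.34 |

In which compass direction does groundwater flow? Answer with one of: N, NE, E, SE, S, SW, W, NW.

Three-point gradient (reference MW-1): Δ to MW-2 = (15, 15, +0.25), Δ to MW-3 = (-165, -60, -2.06).
∂h/∂x = +0.01010, ∂h/∂y = +0.006571 (det = 1575).
Flow = −∇h = (-0.01010 east, -0.006571 north), which points southwest.

SW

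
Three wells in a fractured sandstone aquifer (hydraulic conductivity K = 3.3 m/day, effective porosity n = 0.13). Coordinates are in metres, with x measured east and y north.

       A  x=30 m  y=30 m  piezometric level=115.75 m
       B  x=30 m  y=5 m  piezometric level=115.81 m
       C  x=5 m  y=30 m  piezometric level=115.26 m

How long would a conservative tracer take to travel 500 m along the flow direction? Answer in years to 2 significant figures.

Taking A as reference: B−A = (0, -25, +0.06); C−A = (-25, 0, -0.49).
Solve a·Δx + b·Δy = Δh: det = 0·0 − (-25)·(-25) = -625.
∂h/∂x = [(+0.06)·0 − (-0.49)·(-25)] / -625 = +0.01960
∂h/∂y = [0·(-0.49) − (-25)·(+0.06)] / -625 = -0.002400
|∇h| = √(0.01960² + -0.002400²) = 0.01975
Seepage velocity v = K·i/n = 3.3 × 0.01975 / 0.13 = 0.5013 m/day.
t = 500 / 0.5013 = 997.4 days = 2.73 years.

2.7 years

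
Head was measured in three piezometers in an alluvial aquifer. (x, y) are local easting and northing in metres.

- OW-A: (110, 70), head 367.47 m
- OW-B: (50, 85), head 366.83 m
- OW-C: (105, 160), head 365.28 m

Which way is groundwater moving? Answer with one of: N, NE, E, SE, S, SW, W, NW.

Differences from OW-A: to OW-B (Δx, Δy, Δh) = (-60, 15, -0.64); to OW-C = (-5, 90, -2.19).
Determinant of the coordinate differences = (-60)·90 − (-5)·15 = -5325.
∂h/∂x = [(-0.64)·90 − (-2.19)·15] / -5325 = +0.004648
∂h/∂y = [(-60)·(-2.19) − (-5)·(-0.64)] / -5325 = -0.02408
Flow = −∇h = (-0.004648 east, +0.02408 north), which points north.

N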